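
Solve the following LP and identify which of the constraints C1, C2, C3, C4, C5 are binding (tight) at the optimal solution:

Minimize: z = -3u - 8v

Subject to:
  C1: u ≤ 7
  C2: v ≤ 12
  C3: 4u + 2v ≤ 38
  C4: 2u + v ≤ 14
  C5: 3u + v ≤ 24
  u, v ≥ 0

At u = 1, v = 12, compute slack b - a·x for each constraint:
  C1: 7 − 1 = 6  (slack)
  C2: 12 − 12 = 0  (binding)
  C3: 38 − 28 = 10  (slack)
  C4: 14 − 14 = 0  (binding)
  C5: 24 − 15 = 9  (slack)

Optimal: u = 1, v = 12
Binding: C2, C4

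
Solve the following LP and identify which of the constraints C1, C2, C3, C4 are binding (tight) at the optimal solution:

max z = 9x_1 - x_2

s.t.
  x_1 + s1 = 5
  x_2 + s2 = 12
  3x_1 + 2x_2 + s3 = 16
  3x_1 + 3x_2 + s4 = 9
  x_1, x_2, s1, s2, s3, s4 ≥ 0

At x_1 = 3, x_2 = 0, compute slack b - a·x for each constraint:
  C1: 5 − 3 = 2  (slack)
  C2: 12 − 0 = 12  (slack)
  C3: 16 − 9 = 7  (slack)
  C4: 9 − 9 = 0  (binding)

Optimal: x_1 = 3, x_2 = 0
Binding: C4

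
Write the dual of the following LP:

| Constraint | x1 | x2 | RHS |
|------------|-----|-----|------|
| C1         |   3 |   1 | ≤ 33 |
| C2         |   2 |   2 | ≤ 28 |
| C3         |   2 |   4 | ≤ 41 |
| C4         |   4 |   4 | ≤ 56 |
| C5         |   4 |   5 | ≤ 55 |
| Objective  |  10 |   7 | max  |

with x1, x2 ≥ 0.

Primal max cᵀx s.t. Ax ≤ b, x ≥ 0  →  Dual min bᵀy s.t. Aᵀy ≥ c, y ≥ 0.

Minimize: z = 33y1 + 28y2 + 41y3 + 56y4 + 55y5

Subject to:
  3y1 + 2y2 + 2y3 + 4y4 + 4y5 ≥ 10
  y1 + 2y2 + 4y3 + 4y4 + 5y5 ≥ 7
  y1, y2, y3, y4, y5 ≥ 0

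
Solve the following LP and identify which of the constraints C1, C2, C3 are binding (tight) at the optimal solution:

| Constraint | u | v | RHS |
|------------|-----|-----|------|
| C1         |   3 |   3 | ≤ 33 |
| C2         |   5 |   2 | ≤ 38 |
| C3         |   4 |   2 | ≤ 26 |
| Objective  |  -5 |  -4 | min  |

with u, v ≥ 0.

At u = 2, v = 9, compute slack b - a·x for each constraint:
  C1: 33 − 33 = 0  (binding)
  C2: 38 − 28 = 10  (slack)
  C3: 26 − 26 = 0  (binding)

Optimal: u = 2, v = 9
Binding: C1, C3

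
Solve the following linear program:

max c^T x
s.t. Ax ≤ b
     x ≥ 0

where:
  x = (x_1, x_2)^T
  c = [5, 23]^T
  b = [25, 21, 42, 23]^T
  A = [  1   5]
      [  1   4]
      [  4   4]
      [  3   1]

Evaluate the objective at each vertex of the feasible region:
  z(0, 0) = 0
  z(7.667, 0) = 38.33
  z(6.455, 3.636) = 115.9
  z(5, 4) = 117  ←
  z(0, 5) = 115
The maximum is at x_1 = 5, x_2 = 4.

x_1 = 5, x_2 = 4, z = 117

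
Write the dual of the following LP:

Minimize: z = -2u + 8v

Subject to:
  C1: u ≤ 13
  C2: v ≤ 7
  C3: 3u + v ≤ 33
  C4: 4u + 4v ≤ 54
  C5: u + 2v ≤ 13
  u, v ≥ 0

Primal min cᵀx s.t. Ax ≤ b, x ≥ 0  →  Dual max −bᵀy s.t. Aᵀy ≥ −c, y ≥ 0.

Maximize: z = -13y1 - 7y2 - 33y3 - 54y4 - 13y5

Subject to:
  y1 + 3y3 + 4y4 + y5 ≥ 2
  y2 + y3 + 4y4 + 2y5 ≥ -8
  y1, y2, y3, y4, y5 ≥ 0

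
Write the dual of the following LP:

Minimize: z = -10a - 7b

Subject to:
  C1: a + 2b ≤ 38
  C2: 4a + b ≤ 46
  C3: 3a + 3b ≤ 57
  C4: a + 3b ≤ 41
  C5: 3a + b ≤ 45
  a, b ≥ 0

Primal min cᵀx s.t. Ax ≤ b, x ≥ 0  →  Dual max −bᵀy s.t. Aᵀy ≥ −c, y ≥ 0.

Maximize: z = -38y1 - 46y2 - 57y3 - 41y4 - 45y5

Subject to:
  y1 + 4y2 + 3y3 + y4 + 3y5 ≥ 10
  2y1 + y2 + 3y3 + 3y4 + y5 ≥ 7
  y1, y2, y3, y4, y5 ≥ 0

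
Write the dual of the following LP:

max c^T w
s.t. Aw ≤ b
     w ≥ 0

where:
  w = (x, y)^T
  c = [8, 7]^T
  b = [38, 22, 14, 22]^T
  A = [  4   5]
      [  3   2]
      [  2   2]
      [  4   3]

Primal max cᵀx s.t. Ax ≤ b, x ≥ 0  →  Dual min bᵀy s.t. Aᵀy ≥ c, y ≥ 0.

Minimize: z = 38y1 + 22y2 + 14y3 + 22y4

Subject to:
  4y1 + 3y2 + 2y3 + 4y4 ≥ 8
  5y1 + 2y2 + 2y3 + 3y4 ≥ 7
  y1, y2, y3, y4 ≥ 0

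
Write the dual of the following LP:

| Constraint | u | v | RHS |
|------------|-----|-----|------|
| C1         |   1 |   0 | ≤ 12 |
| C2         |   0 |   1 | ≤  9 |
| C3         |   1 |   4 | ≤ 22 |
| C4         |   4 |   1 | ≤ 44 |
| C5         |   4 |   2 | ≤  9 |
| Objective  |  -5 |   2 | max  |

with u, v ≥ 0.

Primal max cᵀx s.t. Ax ≤ b, x ≥ 0  →  Dual min bᵀy s.t. Aᵀy ≥ c, y ≥ 0.

Minimize: z = 12y1 + 9y2 + 22y3 + 44y4 + 9y5

Subject to:
  y1 + y3 + 4y4 + 4y5 ≥ -5
  y2 + 4y3 + y4 + 2y5 ≥ 2
  y1, y2, y3, y4, y5 ≥ 0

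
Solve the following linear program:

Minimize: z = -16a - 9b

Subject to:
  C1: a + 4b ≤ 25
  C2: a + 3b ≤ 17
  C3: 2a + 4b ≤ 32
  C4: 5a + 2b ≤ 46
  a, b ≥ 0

Evaluate the objective at each vertex of the feasible region:
  z(0, 0) = 0
  z(9.2, 0) = -147.2
  z(8, 3) = -155  ←
  z(0, 5.667) = -51
The minimum is at a = 8, b = 3.

a = 8, b = 3, z = -155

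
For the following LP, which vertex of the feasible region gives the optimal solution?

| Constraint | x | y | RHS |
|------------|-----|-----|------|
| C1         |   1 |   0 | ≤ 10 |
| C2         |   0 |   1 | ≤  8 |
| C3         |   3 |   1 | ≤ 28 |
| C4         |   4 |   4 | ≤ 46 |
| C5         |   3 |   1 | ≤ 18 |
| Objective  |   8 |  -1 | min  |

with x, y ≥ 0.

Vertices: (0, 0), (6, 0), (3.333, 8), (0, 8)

Evaluate the objective at each vertex of the feasible region:
  z(0, 0) = 0
  z(6, 0) = 48
  z(3.333, 8) = 18.67
  z(0, 8) = -8  ←
The minimum is at x = 0, y = 8.

(0, 8)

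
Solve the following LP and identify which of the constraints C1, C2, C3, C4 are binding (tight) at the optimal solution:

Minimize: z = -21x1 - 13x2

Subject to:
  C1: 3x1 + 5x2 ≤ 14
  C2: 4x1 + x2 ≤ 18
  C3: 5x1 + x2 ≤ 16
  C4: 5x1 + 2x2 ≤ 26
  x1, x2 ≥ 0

At x1 = 3, x2 = 1, compute slack b - a·x for each constraint:
  C1: 14 − 14 = 0  (binding)
  C2: 18 − 13 = 5  (slack)
  C3: 16 − 16 = 0  (binding)
  C4: 26 − 17 = 9  (slack)

Optimal: x1 = 3, x2 = 1
Binding: C1, C3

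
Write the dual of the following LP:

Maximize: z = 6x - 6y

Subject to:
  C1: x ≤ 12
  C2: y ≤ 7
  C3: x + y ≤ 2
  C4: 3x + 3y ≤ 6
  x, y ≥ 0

Primal max cᵀx s.t. Ax ≤ b, x ≥ 0  →  Dual min bᵀy s.t. Aᵀy ≥ c, y ≥ 0.

Minimize: z = 12y1 + 7y2 + 2y3 + 6y4

Subject to:
  y1 + y3 + 3y4 ≥ 6
  y2 + y3 + 3y4 ≥ -6
  y1, y2, y3, y4 ≥ 0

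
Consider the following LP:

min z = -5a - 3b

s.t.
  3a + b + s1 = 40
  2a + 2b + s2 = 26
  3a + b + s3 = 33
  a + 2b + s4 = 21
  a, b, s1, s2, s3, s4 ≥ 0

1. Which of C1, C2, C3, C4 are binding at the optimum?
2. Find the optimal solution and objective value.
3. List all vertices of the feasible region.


1. C2, C3
2. a = 10, b = 3, z = -59
3. (0, 0), (11, 0), (10, 3), (5, 8), (0, 10.5)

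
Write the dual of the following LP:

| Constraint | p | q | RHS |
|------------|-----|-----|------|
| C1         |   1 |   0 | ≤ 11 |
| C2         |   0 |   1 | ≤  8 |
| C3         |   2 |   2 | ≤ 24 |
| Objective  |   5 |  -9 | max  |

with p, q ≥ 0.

Primal max cᵀx s.t. Ax ≤ b, x ≥ 0  →  Dual min bᵀy s.t. Aᵀy ≥ c, y ≥ 0.

Minimize: z = 11y1 + 8y2 + 24y3

Subject to:
  y1 + 2y3 ≥ 5
  y2 + 2y3 ≥ -9
  y1, y2, y3 ≥ 0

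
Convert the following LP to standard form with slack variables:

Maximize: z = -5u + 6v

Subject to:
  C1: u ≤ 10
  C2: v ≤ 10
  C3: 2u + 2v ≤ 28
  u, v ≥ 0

max z = -5u + 6v

s.t.
  u + s1 = 10
  v + s2 = 10
  2u + 2v + s3 = 28
  u, v, s1, s2, s3 ≥ 0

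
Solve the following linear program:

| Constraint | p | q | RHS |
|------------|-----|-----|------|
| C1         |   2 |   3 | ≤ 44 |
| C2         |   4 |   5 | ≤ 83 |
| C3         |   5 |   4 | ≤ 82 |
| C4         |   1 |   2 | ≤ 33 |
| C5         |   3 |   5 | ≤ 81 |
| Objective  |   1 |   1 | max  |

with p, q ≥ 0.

Evaluate the objective at each vertex of the feasible region:
  z(0, 0) = 0
  z(16.4, 0) = 16.4
  z(10, 8) = 18  ←
  z(0, 14.67) = 14.67
The maximum is at p = 10, q = 8.

p = 10, q = 8, z = 18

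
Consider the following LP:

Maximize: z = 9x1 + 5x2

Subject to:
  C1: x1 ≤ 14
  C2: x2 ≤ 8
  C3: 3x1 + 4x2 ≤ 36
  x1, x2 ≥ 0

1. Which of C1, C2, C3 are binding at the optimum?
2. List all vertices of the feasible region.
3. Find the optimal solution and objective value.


1. C3
2. (0, 0), (12, 0), (1.333, 8), (0, 8)
3. x1 = 12, x2 = 0, z = 108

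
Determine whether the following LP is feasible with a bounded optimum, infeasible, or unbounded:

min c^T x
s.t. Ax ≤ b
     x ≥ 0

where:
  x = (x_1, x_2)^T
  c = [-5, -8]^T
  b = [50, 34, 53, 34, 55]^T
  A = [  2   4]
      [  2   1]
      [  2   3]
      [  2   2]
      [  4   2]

Feasible with a bounded optimal solution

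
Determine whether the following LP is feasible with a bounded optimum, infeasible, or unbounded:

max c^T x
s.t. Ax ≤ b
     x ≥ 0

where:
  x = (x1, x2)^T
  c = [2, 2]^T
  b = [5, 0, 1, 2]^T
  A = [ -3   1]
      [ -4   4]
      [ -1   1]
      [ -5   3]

Unbounded (objective can increase without bound)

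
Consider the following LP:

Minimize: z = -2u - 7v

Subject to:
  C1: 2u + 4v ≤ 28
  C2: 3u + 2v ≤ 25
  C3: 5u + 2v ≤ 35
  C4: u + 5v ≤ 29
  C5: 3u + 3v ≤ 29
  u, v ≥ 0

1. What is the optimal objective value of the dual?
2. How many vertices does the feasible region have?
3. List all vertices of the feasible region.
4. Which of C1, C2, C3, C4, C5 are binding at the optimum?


1. -43
2. 5
3. (0, 0), (7, 0), (5.25, 4.375), (4, 5), (0, 5.8)
4. C1, C4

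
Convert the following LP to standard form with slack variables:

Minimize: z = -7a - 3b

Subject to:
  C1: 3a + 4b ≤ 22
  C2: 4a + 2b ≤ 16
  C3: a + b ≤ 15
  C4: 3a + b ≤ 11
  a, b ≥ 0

min z = -7a - 3b

s.t.
  3a + 4b + s1 = 22
  4a + 2b + s2 = 16
  a + b + s3 = 15
  3a + b + s4 = 11
  a, b, s1, s2, s3, s4 ≥ 0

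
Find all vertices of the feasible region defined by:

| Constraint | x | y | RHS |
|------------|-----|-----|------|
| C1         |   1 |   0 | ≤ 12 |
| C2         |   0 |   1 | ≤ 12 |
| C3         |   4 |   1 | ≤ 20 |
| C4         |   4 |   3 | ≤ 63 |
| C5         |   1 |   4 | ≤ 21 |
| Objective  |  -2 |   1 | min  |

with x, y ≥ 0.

(0, 0), (5, 0), (3.933, 4.267), (0, 5.25)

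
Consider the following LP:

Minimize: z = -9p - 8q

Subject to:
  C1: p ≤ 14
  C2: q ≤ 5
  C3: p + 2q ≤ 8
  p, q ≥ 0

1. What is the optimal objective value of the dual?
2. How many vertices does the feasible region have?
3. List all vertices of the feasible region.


1. -72
2. 3
3. (0, 0), (8, 0), (0, 4)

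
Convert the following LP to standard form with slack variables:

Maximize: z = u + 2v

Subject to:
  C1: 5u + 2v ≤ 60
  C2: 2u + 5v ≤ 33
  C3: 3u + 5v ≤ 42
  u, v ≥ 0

max z = u + 2v

s.t.
  5u + 2v + s1 = 60
  2u + 5v + s2 = 33
  3u + 5v + s3 = 42
  u, v, s1, s2, s3 ≥ 0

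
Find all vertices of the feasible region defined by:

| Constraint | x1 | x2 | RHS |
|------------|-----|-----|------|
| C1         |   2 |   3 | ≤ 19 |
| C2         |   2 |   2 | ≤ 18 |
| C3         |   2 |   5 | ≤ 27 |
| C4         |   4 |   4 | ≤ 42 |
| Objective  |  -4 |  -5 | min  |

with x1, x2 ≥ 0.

(0, 0), (9, 0), (8, 1), (3.5, 4), (0, 5.4)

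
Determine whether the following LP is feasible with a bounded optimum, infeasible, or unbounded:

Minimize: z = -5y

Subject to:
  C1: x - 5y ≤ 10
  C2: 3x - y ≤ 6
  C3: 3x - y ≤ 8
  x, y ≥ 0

Unbounded (objective can decrease without bound)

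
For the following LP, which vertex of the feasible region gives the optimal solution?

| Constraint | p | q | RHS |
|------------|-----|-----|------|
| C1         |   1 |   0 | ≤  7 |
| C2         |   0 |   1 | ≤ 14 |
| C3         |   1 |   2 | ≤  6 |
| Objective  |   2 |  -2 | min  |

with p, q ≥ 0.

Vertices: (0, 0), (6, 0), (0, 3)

Evaluate the objective at each vertex of the feasible region:
  z(0, 0) = 0
  z(6, 0) = 12
  z(0, 3) = -6  ←
The minimum is at p = 0, q = 3.

(0, 3)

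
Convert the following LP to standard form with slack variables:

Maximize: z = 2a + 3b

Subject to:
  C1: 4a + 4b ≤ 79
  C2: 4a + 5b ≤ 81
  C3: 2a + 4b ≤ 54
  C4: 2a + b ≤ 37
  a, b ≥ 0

max z = 2a + 3b

s.t.
  4a + 4b + s1 = 79
  4a + 5b + s2 = 81
  2a + 4b + s3 = 54
  2a + b + s4 = 37
  a, b, s1, s2, s3, s4 ≥ 0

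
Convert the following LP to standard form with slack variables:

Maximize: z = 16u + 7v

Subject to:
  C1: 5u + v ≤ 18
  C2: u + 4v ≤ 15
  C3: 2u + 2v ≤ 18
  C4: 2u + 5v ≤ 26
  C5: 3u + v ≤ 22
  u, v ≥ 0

max z = 16u + 7v

s.t.
  5u + v + s1 = 18
  u + 4v + s2 = 15
  2u + 2v + s3 = 18
  2u + 5v + s4 = 26
  3u + v + s5 = 22
  u, v, s1, s2, s3, s4, s5 ≥ 0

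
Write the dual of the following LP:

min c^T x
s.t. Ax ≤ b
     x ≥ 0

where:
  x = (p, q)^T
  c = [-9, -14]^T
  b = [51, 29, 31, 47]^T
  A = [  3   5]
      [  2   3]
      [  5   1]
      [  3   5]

Primal min cᵀx s.t. Ax ≤ b, x ≥ 0  →  Dual max −bᵀy s.t. Aᵀy ≥ −c, y ≥ 0.

Maximize: z = -51y1 - 29y2 - 31y3 - 47y4

Subject to:
  3y1 + 2y2 + 5y3 + 3y4 ≥ 9
  5y1 + 3y2 + y3 + 5y4 ≥ 14
  y1, y2, y3, y4 ≥ 0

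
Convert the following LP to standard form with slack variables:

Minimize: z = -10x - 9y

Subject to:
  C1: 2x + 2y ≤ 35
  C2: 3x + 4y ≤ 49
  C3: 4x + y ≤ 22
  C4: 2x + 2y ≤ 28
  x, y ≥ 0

min z = -10x - 9y

s.t.
  2x + 2y + s1 = 35
  3x + 4y + s2 = 49
  4x + y + s3 = 22
  2x + 2y + s4 = 28
  x, y, s1, s2, s3, s4 ≥ 0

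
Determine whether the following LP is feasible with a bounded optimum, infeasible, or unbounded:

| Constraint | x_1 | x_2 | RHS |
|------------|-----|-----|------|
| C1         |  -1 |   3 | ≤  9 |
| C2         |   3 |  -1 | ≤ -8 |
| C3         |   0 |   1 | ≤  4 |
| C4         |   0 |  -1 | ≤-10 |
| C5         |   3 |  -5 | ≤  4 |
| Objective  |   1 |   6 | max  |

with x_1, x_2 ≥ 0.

Infeasible (no feasible solution exists)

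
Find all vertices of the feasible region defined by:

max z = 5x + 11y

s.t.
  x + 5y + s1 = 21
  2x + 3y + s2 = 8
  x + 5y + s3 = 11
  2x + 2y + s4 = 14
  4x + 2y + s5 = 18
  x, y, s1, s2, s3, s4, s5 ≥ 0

(0, 0), (4, 0), (1, 2), (0, 2.2)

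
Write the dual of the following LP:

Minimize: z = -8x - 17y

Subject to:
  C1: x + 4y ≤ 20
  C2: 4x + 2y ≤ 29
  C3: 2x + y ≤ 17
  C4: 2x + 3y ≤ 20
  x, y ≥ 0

Primal min cᵀx s.t. Ax ≤ b, x ≥ 0  →  Dual max −bᵀy s.t. Aᵀy ≥ −c, y ≥ 0.

Maximize: z = -20y1 - 29y2 - 17y3 - 20y4

Subject to:
  y1 + 4y2 + 2y3 + 2y4 ≥ 8
  4y1 + 2y2 + y3 + 3y4 ≥ 17
  y1, y2, y3, y4 ≥ 0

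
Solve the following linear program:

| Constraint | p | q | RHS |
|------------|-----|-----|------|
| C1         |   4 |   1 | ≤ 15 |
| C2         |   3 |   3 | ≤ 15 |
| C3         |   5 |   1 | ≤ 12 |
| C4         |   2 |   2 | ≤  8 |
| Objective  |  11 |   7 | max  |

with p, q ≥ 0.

Evaluate the objective at each vertex of the feasible region:
  z(0, 0) = 0
  z(2.4, 0) = 26.4
  z(2, 2) = 36  ←
  z(0, 4) = 28
The maximum is at p = 2, q = 2.

p = 2, q = 2, z = 36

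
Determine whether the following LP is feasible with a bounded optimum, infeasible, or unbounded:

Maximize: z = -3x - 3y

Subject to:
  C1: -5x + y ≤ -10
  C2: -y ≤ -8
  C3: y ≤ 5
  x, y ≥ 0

Infeasible (no feasible solution exists)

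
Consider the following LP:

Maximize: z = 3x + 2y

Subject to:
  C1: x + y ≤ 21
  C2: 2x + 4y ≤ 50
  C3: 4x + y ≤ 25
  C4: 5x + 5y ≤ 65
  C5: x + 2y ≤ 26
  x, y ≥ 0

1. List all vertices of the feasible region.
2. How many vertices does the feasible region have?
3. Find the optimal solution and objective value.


1. (0, 0), (6.25, 0), (4, 9), (1, 12), (0, 12.5)
2. 5
3. x = 4, y = 9, z = 30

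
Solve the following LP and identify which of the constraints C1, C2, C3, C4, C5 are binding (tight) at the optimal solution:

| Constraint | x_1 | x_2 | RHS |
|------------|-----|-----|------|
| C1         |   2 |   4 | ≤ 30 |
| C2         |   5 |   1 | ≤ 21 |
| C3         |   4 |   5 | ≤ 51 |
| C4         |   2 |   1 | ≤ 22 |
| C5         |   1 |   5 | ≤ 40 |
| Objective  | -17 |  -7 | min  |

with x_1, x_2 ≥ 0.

At x_1 = 3, x_2 = 6, compute slack b - a·x for each constraint:
  C1: 30 − 30 = 0  (binding)
  C2: 21 − 21 = 0  (binding)
  C3: 51 − 42 = 9  (slack)
  C4: 22 − 12 = 10  (slack)
  C5: 40 − 33 = 7  (slack)

Optimal: x_1 = 3, x_2 = 6
Binding: C1, C2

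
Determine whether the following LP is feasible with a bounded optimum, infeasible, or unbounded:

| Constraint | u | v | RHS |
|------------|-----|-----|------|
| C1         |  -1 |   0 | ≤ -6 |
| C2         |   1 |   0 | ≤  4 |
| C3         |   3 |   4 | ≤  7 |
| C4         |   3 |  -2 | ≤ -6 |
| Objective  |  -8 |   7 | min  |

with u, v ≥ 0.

Infeasible (no feasible solution exists)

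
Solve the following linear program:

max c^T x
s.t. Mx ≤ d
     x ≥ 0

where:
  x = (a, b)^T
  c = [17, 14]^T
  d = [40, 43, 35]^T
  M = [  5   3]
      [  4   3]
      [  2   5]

Evaluate the objective at each vertex of the feasible region:
  z(0, 0) = 0
  z(8, 0) = 136
  z(5, 5) = 155  ←
  z(0, 7) = 98
The maximum is at a = 5, b = 5.

a = 5, b = 5, z = 155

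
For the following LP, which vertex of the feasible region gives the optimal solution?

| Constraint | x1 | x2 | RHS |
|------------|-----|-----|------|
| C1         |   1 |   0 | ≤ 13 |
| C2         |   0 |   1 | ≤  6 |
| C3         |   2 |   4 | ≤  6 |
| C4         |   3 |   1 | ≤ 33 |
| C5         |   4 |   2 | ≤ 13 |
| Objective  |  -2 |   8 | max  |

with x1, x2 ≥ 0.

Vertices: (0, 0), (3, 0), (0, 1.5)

Evaluate the objective at each vertex of the feasible region:
  z(0, 0) = 0
  z(3, 0) = -6
  z(0, 1.5) = 12  ←
The maximum is at x1 = 0, x2 = 1.5.

(0, 1.5)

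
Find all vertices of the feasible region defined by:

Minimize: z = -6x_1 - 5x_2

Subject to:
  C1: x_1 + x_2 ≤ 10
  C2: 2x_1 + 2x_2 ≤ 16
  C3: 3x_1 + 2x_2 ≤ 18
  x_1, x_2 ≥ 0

(0, 0), (6, 0), (2, 6), (0, 8)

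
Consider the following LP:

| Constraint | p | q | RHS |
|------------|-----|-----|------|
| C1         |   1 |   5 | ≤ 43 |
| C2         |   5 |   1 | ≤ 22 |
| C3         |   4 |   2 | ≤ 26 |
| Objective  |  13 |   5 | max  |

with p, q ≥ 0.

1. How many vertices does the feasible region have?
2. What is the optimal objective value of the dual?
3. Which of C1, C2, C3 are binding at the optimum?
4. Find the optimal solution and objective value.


1. 5
2. 74
3. C2, C3
4. p = 3, q = 7, z = 74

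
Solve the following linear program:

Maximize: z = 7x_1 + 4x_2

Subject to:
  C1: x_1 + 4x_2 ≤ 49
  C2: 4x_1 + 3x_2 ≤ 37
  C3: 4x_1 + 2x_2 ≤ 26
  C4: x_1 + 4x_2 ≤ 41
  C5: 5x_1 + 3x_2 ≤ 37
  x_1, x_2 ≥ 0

Evaluate the objective at each vertex of the feasible region:
  z(0, 0) = 0
  z(6.5, 0) = 45.5
  z(2, 9) = 50  ←
  z(1.471, 9.882) = 49.82
  z(0, 10.25) = 41
The maximum is at x_1 = 2, x_2 = 9.

x_1 = 2, x_2 = 9, z = 50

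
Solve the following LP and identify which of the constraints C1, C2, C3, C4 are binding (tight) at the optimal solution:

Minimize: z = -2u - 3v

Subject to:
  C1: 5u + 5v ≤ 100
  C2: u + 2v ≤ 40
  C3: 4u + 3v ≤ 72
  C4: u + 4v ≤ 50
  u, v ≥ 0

At u = 10, v = 10, compute slack b - a·x for each constraint:
  C1: 100 − 100 = 0  (binding)
  C2: 40 − 30 = 10  (slack)
  C3: 72 − 70 = 2  (slack)
  C4: 50 − 50 = 0  (binding)

Optimal: u = 10, v = 10
Binding: C1, C4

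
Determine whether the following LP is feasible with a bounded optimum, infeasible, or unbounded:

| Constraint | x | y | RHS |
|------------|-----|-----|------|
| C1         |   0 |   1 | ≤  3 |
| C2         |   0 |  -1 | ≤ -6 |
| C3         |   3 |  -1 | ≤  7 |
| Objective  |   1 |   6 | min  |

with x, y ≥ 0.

Infeasible (no feasible solution exists)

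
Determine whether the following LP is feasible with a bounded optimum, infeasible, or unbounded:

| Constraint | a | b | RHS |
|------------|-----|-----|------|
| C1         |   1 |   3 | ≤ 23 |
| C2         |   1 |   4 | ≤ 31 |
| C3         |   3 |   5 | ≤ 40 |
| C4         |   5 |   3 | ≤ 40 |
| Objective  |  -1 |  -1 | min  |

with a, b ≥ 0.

Feasible with a bounded optimal solution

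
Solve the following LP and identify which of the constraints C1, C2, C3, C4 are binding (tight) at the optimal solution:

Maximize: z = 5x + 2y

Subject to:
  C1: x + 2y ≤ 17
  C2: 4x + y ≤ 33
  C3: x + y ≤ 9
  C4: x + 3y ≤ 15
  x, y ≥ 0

At x = 8, y = 1, compute slack b - a·x for each constraint:
  C1: 17 − 10 = 7  (slack)
  C2: 33 − 33 = 0  (binding)
  C3: 9 − 9 = 0  (binding)
  C4: 15 − 11 = 4  (slack)

Optimal: x = 8, y = 1
Binding: C2, C3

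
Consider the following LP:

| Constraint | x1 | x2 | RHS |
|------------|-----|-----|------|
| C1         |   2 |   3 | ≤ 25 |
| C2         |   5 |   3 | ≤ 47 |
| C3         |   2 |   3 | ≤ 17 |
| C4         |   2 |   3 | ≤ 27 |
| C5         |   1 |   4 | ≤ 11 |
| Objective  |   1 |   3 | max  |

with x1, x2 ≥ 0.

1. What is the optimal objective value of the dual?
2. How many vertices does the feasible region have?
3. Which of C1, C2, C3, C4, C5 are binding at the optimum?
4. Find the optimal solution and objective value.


1. 10
2. 4
3. C3, C5
4. x1 = 7, x2 = 1, z = 10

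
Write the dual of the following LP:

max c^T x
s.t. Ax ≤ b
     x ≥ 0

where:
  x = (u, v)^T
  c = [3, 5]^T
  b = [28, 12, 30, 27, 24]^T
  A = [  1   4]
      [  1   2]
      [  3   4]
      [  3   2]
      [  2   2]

Primal max cᵀx s.t. Ax ≤ b, x ≥ 0  →  Dual min bᵀy s.t. Aᵀy ≥ c, y ≥ 0.

Minimize: z = 28y1 + 12y2 + 30y3 + 27y4 + 24y5

Subject to:
  y1 + y2 + 3y3 + 3y4 + 2y5 ≥ 3
  4y1 + 2y2 + 4y3 + 2y4 + 2y5 ≥ 5
  y1, y2, y3, y4, y5 ≥ 0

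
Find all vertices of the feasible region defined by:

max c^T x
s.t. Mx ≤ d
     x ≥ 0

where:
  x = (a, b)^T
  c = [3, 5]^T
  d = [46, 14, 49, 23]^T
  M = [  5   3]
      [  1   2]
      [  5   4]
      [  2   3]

(0, 0), (9.2, 0), (7.667, 2.556), (4, 5), (0, 7)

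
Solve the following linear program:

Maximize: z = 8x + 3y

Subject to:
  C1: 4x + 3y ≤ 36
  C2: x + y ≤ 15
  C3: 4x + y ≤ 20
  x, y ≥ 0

Evaluate the objective at each vertex of the feasible region:
  z(0, 0) = 0
  z(5, 0) = 40
  z(3, 8) = 48  ←
  z(0, 12) = 36
The maximum is at x = 3, y = 8.

x = 3, y = 8, z = 48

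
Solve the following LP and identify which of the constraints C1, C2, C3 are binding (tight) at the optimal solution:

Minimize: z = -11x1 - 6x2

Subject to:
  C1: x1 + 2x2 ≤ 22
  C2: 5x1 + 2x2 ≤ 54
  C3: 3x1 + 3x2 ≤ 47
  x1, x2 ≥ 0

At x1 = 8, x2 = 7, compute slack b - a·x for each constraint:
  C1: 22 − 22 = 0  (binding)
  C2: 54 − 54 = 0  (binding)
  C3: 47 − 45 = 2  (slack)

Optimal: x1 = 8, x2 = 7
Binding: C1, C2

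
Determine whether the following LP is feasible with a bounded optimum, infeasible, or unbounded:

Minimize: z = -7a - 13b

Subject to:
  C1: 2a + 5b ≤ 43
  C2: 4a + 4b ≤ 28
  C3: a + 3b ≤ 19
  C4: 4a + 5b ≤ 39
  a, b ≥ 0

Feasible with a bounded optimal solution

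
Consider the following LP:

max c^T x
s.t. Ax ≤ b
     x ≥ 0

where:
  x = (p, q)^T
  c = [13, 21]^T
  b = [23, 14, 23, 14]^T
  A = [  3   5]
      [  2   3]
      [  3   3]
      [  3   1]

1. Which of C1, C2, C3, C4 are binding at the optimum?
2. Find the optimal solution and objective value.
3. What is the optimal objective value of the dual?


1. C1, C2
2. p = 1, q = 4, z = 97
3. 97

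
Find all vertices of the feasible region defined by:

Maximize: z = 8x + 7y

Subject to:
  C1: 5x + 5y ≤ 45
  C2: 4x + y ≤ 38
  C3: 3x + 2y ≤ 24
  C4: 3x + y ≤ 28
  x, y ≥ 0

(0, 0), (8, 0), (6, 3), (0, 9)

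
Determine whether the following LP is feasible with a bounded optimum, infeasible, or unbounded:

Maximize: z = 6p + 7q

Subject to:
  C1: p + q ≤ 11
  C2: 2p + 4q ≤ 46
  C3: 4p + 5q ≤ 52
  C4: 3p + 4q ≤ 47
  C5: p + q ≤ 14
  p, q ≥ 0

Feasible with a bounded optimal solution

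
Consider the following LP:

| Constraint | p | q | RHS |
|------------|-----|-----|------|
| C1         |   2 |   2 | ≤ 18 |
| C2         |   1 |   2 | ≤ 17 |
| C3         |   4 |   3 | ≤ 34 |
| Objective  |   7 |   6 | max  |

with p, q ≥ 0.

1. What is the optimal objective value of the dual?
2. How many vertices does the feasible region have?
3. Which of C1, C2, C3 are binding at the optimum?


1. 61
2. 5
3. C1, C3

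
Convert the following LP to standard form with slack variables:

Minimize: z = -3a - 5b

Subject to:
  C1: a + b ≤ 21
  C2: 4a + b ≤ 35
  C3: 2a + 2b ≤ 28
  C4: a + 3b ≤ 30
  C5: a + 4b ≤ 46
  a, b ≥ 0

min z = -3a - 5b

s.t.
  a + b + s1 = 21
  4a + b + s2 = 35
  2a + 2b + s3 = 28
  a + 3b + s4 = 30
  a + 4b + s5 = 46
  a, b, s1, s2, s3, s4, s5 ≥ 0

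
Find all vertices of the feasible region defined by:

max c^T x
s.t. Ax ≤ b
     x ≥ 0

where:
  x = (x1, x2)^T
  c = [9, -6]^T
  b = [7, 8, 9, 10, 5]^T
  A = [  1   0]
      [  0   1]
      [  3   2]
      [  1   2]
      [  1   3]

(0, 0), (3, 0), (2.429, 0.8571), (0, 1.667)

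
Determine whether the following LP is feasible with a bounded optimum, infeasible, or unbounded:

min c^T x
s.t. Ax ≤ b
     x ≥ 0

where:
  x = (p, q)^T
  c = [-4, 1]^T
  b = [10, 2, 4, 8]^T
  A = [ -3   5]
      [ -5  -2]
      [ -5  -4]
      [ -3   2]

Unbounded (objective can decrease without bound)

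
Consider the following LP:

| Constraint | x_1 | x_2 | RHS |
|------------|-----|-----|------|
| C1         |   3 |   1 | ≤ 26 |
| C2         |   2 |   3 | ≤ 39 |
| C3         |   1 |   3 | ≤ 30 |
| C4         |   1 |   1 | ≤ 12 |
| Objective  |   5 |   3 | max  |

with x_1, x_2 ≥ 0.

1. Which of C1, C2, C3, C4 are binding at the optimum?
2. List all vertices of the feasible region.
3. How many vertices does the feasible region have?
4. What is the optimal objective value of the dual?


1. C1, C4
2. (0, 0), (8.667, 0), (7, 5), (3, 9), (0, 10)
3. 5
4. 50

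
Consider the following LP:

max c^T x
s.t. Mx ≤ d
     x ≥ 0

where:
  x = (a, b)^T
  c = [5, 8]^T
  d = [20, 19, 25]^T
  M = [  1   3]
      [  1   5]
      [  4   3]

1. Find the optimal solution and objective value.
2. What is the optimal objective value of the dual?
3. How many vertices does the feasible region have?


1. a = 4, b = 3, z = 44
2. 44
3. 4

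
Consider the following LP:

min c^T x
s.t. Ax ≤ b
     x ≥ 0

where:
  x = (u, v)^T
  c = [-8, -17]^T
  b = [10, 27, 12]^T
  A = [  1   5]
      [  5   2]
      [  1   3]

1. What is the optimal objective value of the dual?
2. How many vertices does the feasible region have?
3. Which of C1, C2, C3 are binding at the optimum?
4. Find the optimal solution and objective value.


1. -57
2. 4
3. C1, C2
4. u = 5, v = 1, z = -57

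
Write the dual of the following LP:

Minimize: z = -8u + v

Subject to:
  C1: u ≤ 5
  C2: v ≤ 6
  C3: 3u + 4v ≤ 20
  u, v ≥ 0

Primal min cᵀx s.t. Ax ≤ b, x ≥ 0  →  Dual max −bᵀy s.t. Aᵀy ≥ −c, y ≥ 0.

Maximize: z = -5y1 - 6y2 - 20y3

Subject to:
  y1 + 3y3 ≥ 8
  y2 + 4y3 ≥ -1
  y1, y2, y3 ≥ 0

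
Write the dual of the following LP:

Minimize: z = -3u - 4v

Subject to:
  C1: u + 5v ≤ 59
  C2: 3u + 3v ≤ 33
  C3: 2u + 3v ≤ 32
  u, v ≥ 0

Primal min cᵀx s.t. Ax ≤ b, x ≥ 0  →  Dual max −bᵀy s.t. Aᵀy ≥ −c, y ≥ 0.

Maximize: z = -59y1 - 33y2 - 32y3

Subject to:
  y1 + 3y2 + 2y3 ≥ 3
  5y1 + 3y2 + 3y3 ≥ 4
  y1, y2, y3 ≥ 0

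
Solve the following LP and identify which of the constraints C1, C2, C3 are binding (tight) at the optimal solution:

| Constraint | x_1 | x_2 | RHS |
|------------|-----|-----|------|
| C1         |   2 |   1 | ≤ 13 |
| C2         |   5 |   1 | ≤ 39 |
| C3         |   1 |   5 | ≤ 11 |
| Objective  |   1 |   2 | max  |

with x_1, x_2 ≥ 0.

At x_1 = 6, x_2 = 1, compute slack b - a·x for each constraint:
  C1: 13 − 13 = 0  (binding)
  C2: 39 − 31 = 8  (slack)
  C3: 11 − 11 = 0  (binding)

Optimal: x_1 = 6, x_2 = 1
Binding: C1, C3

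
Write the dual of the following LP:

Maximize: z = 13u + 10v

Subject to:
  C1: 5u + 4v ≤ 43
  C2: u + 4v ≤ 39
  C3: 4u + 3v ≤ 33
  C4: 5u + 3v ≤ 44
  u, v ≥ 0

Primal max cᵀx s.t. Ax ≤ b, x ≥ 0  →  Dual min bᵀy s.t. Aᵀy ≥ c, y ≥ 0.

Minimize: z = 43y1 + 39y2 + 33y3 + 44y4

Subject to:
  5y1 + y2 + 4y3 + 5y4 ≥ 13
  4y1 + 4y2 + 3y3 + 3y4 ≥ 10
  y1, y2, y3, y4 ≥ 0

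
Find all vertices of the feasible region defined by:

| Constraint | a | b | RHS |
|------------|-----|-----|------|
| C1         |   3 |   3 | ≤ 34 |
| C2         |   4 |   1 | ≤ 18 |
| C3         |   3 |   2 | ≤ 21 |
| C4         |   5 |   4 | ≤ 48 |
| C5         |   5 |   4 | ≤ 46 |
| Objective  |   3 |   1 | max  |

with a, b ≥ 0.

(0, 0), (4.5, 0), (3, 6), (0, 10.5)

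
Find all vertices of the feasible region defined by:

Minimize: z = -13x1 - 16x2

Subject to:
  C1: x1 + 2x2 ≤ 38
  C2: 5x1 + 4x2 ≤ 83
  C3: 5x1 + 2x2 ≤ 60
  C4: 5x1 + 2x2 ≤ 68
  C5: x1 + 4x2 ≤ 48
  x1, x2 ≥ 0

(0, 0), (12, 0), (8, 10), (0, 12)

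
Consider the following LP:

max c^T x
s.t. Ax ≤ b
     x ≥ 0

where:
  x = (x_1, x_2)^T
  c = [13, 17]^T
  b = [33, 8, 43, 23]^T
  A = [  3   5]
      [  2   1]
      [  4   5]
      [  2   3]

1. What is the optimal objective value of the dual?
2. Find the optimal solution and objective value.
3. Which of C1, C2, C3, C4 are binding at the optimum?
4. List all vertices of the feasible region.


1. 115
2. x_1 = 1, x_2 = 6, z = 115
3. C1, C2
4. (0, 0), (4, 0), (1, 6), (0, 6.6)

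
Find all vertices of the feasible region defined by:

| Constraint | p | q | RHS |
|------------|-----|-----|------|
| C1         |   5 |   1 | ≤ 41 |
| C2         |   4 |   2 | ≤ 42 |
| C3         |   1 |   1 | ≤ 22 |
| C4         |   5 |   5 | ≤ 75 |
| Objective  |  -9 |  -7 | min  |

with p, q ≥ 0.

(0, 0), (8.2, 0), (6.667, 7.667), (6, 9), (0, 15)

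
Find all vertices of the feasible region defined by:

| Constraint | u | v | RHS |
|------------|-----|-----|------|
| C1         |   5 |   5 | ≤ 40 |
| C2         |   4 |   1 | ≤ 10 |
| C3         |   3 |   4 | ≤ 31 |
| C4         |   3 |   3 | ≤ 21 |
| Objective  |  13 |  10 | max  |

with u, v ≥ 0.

(0, 0), (2.5, 0), (1, 6), (0, 7)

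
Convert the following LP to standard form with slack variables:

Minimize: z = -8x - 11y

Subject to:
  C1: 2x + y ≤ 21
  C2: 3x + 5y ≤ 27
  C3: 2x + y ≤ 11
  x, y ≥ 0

min z = -8x - 11y

s.t.
  2x + y + s1 = 21
  3x + 5y + s2 = 27
  2x + y + s3 = 11
  x, y, s1, s2, s3 ≥ 0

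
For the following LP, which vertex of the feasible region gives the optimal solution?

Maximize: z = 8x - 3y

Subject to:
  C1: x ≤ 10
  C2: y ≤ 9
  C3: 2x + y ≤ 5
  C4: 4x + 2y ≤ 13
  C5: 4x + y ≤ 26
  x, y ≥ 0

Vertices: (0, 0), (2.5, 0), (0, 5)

Evaluate the objective at each vertex of the feasible region:
  z(0, 0) = 0
  z(2.5, 0) = 20  ←
  z(0, 5) = -15
The maximum is at x = 2.5, y = 0.

(2.5, 0)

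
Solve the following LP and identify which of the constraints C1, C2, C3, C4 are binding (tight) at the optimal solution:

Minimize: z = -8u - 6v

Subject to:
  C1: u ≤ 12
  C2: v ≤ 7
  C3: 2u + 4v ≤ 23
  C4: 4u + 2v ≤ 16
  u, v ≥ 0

At u = 1.5, v = 5, compute slack b - a·x for each constraint:
  C1: 12 − 1.5 = 10.5  (slack)
  C2: 7 − 5 = 2  (slack)
  C3: 23 − 23 = 0  (binding)
  C4: 16 − 16 = 0  (binding)

Optimal: u = 1.5, v = 5
Binding: C3, C4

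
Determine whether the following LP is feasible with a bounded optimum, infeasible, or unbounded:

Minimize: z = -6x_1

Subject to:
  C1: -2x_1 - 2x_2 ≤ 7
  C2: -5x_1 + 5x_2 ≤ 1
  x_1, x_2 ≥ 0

Unbounded (objective can decrease without bound)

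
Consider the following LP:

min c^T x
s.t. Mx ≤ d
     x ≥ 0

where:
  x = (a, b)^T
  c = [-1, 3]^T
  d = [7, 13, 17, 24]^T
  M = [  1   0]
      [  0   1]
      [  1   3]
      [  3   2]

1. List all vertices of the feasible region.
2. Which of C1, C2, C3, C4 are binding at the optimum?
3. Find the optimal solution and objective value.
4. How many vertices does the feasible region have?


1. (0, 0), (7, 0), (7, 1.5), (5.429, 3.857), (0, 5.667)
2. C1
3. a = 7, b = 0, z = -7
4. 5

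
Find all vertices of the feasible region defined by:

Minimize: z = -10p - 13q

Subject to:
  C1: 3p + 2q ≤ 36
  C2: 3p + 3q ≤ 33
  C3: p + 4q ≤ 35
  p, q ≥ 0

(0, 0), (11, 0), (3, 8), (0, 8.75)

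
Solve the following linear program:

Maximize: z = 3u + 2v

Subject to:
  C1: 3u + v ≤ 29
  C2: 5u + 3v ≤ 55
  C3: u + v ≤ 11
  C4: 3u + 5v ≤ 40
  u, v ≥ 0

Evaluate the objective at each vertex of the feasible region:
  z(0, 0) = 0
  z(9.667, 0) = 29
  z(9, 2) = 31  ←
  z(7.5, 3.5) = 29.5
  z(0, 8) = 16
The maximum is at u = 9, v = 2.

u = 9, v = 2, z = 31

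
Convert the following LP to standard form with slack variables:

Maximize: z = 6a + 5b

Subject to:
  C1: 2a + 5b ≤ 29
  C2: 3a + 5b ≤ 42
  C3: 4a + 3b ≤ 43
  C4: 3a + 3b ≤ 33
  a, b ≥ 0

max z = 6a + 5b

s.t.
  2a + 5b + s1 = 29
  3a + 5b + s2 = 42
  4a + 3b + s3 = 43
  3a + 3b + s4 = 33
  a, b, s1, s2, s3, s4 ≥ 0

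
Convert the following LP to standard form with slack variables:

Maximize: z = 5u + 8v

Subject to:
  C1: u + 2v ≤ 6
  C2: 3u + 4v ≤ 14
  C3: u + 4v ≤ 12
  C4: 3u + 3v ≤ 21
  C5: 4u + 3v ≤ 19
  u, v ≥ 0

max z = 5u + 8v

s.t.
  u + 2v + s1 = 6
  3u + 4v + s2 = 14
  u + 4v + s3 = 12
  3u + 3v + s4 = 21
  4u + 3v + s5 = 19
  u, v, s1, s2, s3, s4, s5 ≥ 0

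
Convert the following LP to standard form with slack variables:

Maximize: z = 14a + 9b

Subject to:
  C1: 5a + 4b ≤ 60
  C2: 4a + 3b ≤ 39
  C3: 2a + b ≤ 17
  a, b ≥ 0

max z = 14a + 9b

s.t.
  5a + 4b + s1 = 60
  4a + 3b + s2 = 39
  2a + b + s3 = 17
  a, b, s1, s2, s3 ≥ 0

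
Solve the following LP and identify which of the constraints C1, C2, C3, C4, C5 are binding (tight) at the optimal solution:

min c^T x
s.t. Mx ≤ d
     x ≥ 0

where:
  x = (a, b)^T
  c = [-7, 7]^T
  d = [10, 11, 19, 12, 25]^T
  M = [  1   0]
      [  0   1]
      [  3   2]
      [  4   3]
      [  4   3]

At a = 3, b = 0, compute slack b - a·x for each constraint:
  C1: 10 − 3 = 7  (slack)
  C2: 11 − 0 = 11  (slack)
  C3: 19 − 9 = 10  (slack)
  C4: 12 − 12 = 0  (binding)
  C5: 25 − 12 = 13  (slack)

Optimal: a = 3, b = 0
Binding: C4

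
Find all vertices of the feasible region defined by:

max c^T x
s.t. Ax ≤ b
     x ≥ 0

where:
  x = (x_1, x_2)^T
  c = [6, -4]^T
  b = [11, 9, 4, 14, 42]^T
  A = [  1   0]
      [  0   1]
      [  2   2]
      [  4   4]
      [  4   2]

(0, 0), (2, 0), (0, 2)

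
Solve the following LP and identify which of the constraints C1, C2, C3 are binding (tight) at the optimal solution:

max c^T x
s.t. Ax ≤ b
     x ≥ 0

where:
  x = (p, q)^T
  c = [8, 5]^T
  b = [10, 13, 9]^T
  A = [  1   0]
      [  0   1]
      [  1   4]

At p = 9, q = 0, compute slack b - a·x for each constraint:
  C1: 10 − 9 = 1  (slack)
  C2: 13 − 0 = 13  (slack)
  C3: 9 − 9 = 0  (binding)

Optimal: p = 9, q = 0
Binding: C3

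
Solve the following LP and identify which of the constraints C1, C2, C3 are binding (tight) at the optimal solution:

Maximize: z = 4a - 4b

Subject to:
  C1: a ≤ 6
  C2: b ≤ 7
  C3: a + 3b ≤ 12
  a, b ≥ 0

At a = 6, b = 0, compute slack b - a·x for each constraint:
  C1: 6 − 6 = 0  (binding)
  C2: 7 − 0 = 7  (slack)
  C3: 12 − 6 = 6  (slack)

Optimal: a = 6, b = 0
Binding: C1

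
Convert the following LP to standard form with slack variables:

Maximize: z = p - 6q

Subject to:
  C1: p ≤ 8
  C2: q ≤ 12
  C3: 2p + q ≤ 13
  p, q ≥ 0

max z = p - 6q

s.t.
  p + s1 = 8
  q + s2 = 12
  2p + q + s3 = 13
  p, q, s1, s2, s3 ≥ 0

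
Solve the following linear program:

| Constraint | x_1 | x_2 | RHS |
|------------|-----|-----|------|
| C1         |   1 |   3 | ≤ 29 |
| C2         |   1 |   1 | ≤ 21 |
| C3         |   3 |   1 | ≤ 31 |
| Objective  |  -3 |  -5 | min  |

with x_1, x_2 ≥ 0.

Evaluate the objective at each vertex of the feasible region:
  z(0, 0) = 0
  z(10.33, 0) = -31
  z(8, 7) = -59  ←
  z(0, 9.667) = -48.33
The minimum is at x_1 = 8, x_2 = 7.

x_1 = 8, x_2 = 7, z = -59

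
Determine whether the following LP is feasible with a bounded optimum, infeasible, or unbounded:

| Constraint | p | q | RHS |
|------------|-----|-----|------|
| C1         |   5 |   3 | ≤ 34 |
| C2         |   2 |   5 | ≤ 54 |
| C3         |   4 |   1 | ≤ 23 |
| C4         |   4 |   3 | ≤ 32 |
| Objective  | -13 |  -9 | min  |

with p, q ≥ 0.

Feasible with a bounded optimal solution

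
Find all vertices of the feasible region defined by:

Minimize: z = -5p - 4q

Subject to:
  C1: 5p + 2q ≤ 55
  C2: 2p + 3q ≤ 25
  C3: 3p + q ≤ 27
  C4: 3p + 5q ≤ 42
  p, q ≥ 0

(0, 0), (9, 0), (8, 3), (0, 8.333)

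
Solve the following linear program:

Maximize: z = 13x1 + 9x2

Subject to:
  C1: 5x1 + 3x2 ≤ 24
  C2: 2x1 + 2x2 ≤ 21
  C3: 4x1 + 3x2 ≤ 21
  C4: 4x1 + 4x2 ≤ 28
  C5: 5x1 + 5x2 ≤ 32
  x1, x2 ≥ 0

Evaluate the objective at each vertex of the feasible region:
  z(0, 0) = 0
  z(4.8, 0) = 62.4
  z(3, 3) = 66  ←
  z(1.8, 4.6) = 64.8
  z(0, 6.4) = 57.6
The maximum is at x1 = 3, x2 = 3.

x1 = 3, x2 = 3, z = 66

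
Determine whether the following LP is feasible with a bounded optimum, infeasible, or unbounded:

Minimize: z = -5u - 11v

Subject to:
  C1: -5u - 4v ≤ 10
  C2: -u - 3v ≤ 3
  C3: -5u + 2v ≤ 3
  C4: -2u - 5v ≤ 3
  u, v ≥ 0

Unbounded (objective can decrease without bound)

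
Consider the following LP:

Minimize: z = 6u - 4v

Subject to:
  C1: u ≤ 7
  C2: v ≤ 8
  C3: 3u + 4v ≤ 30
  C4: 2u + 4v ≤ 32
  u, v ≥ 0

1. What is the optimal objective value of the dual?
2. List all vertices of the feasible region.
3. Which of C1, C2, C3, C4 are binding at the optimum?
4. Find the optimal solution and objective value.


1. -30
2. (0, 0), (7, 0), (7, 2.25), (0, 7.5)
3. C3
4. u = 0, v = 7.5, z = -30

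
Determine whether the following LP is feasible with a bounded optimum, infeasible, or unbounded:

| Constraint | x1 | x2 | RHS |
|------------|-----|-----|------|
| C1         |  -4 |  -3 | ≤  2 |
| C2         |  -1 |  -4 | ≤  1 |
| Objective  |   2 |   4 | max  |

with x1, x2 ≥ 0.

Unbounded (objective can increase without bound)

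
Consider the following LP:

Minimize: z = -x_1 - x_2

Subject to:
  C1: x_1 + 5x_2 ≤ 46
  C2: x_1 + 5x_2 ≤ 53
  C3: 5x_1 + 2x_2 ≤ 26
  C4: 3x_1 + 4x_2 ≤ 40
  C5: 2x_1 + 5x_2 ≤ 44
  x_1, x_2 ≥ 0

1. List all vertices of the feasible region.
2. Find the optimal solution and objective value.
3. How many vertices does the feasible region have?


1. (0, 0), (5.2, 0), (2, 8), (0, 8.8)
2. x_1 = 2, x_2 = 8, z = -10
3. 4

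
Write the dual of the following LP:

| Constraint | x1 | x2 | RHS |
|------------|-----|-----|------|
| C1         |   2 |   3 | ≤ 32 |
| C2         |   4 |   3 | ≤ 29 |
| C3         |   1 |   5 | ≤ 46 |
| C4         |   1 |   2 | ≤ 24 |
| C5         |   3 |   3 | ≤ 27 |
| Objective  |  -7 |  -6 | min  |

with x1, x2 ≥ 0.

Primal min cᵀx s.t. Ax ≤ b, x ≥ 0  →  Dual max −bᵀy s.t. Aᵀy ≥ −c, y ≥ 0.

Maximize: z = -32y1 - 29y2 - 46y3 - 24y4 - 27y5

Subject to:
  2y1 + 4y2 + y3 + y4 + 3y5 ≥ 7
  3y1 + 3y2 + 5y3 + 2y4 + 3y5 ≥ 6
  y1, y2, y3, y4, y5 ≥ 0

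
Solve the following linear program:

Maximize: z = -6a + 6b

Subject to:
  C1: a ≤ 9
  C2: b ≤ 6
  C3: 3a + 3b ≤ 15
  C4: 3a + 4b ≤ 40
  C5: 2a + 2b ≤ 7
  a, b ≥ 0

Evaluate the objective at each vertex of the feasible region:
  z(0, 0) = 0
  z(3.5, 0) = -21
  z(0, 3.5) = 21  ←
The maximum is at a = 0, b = 3.5.

a = 0, b = 3.5, z = 21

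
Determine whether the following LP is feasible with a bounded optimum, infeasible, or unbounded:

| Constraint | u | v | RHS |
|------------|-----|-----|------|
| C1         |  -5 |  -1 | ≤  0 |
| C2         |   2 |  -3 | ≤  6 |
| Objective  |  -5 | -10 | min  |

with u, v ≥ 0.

Unbounded (objective can decrease without bound)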